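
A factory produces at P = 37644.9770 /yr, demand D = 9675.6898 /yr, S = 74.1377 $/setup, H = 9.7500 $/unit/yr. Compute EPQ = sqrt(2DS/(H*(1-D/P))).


1 - D/P = 1 - 0.2570 = 0.7430
H*(1-D/P) = 7.2440
2DS = 1434666.7754
EPQ = sqrt(198048.7305) = 445.0267

445.0267 units


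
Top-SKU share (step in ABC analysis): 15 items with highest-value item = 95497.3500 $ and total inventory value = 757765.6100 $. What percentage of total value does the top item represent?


Top item = 95497.3500
Total = 757765.6100
Percentage = 95497.3500 / 757765.6100 * 100 = 12.6025

12.6025%


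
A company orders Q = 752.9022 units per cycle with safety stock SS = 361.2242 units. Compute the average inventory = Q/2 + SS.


Q/2 = 376.4511
Avg = 376.4511 + 361.2242 = 737.6753

737.6753 units


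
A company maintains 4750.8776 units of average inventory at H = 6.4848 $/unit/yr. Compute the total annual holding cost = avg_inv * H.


Cost = 4750.8776 * 6.4848 = 30808.4911

30808.4911 $/yr


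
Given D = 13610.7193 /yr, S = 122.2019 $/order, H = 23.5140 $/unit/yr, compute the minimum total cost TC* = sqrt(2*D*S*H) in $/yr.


2*D*S*H = 78219591.8261
TC* = sqrt(78219591.8261) = 8844.1841

8844.1841 $/yr


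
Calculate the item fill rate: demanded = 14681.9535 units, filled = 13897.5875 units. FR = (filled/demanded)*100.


FR = 13897.5875 / 14681.9535 * 100 = 94.6576

94.6576%


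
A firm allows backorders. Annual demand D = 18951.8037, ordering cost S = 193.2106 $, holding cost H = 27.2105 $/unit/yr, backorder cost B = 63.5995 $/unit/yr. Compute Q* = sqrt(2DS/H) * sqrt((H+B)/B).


sqrt(2DS/H) = 518.7851
sqrt((H+B)/B) = 1.1949
Q* = 518.7851 * 1.1949 = 619.9083

619.9083 units


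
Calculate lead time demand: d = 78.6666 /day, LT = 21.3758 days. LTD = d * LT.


LTD = 78.6666 * 21.3758 = 1681.5615

1681.5615 units


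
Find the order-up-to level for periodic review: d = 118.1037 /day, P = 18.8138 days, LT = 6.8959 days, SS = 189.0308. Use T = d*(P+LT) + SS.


P + LT = 25.7097
d*(P+LT) = 118.1037 * 25.7097 = 3036.4107
T = 3036.4107 + 189.0308 = 3225.4415

3225.4415 units


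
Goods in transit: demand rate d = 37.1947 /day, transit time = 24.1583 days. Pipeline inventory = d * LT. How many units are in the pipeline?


Pipeline = 37.1947 * 24.1583 = 898.5607

898.5607 units


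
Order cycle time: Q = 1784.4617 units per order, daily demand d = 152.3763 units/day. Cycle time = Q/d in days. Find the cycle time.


Cycle = 1784.4617 / 152.3763 = 11.7109

11.7109 days


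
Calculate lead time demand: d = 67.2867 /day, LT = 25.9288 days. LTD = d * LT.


LTD = 67.2867 * 25.9288 = 1744.6634

1744.6634 units


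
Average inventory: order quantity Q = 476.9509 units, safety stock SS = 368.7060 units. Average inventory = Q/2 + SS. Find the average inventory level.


Q/2 = 238.4754
Avg = 238.4754 + 368.7060 = 607.1815

607.1815 units


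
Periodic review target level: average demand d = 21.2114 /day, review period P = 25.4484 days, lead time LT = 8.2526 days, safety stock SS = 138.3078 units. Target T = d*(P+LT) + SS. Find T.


P + LT = 33.7010
d*(P+LT) = 21.2114 * 33.7010 = 714.8454
T = 714.8454 + 138.3078 = 853.1532

853.1532 units


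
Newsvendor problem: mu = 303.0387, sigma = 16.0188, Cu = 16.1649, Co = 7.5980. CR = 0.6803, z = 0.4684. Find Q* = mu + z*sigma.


CR = Cu/(Cu+Co) = 16.1649/(16.1649+7.5980) = 0.6803
z = 0.4684
Q* = 303.0387 + 0.4684 * 16.0188 = 310.5419

310.5419 units


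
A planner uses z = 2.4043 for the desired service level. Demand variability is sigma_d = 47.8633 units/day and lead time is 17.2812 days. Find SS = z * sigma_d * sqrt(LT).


sqrt(LT) = sqrt(17.2812) = 4.1571
SS = 2.4043 * 47.8633 * 4.1571 = 478.3858

478.3858 units


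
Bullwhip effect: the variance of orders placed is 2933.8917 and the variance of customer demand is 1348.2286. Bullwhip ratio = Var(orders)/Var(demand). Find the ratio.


BW = 2933.8917 / 1348.2286 = 2.1761

2.1761


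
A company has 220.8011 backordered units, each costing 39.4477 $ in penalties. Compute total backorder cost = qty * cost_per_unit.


Total = 220.8011 * 39.4477 = 8710.0956

8710.0956 $


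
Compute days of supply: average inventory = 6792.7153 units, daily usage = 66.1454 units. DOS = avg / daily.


DOS = 6792.7153 / 66.1454 = 102.6937

102.6937 days


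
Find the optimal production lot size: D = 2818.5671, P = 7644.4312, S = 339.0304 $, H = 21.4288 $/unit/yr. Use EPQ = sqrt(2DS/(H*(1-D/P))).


1 - D/P = 1 - 0.3687 = 0.6313
H*(1-D/P) = 13.5278
2DS = 1911159.8627
EPQ = sqrt(141276.2808) = 375.8674

375.8674 units


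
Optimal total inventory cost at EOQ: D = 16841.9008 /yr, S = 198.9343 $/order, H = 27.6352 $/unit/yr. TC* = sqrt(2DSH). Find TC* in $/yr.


2*D*S*H = 185179702.7917
TC* = sqrt(185179702.7917) = 13608.0749

13608.0749 $/yr


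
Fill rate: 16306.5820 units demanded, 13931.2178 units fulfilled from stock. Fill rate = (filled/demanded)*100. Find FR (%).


FR = 13931.2178 / 16306.5820 * 100 = 85.4331

85.4331%


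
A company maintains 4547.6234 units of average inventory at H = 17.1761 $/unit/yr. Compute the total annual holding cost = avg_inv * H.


Cost = 4547.6234 * 17.1761 = 78110.4343

78110.4343 $/yr


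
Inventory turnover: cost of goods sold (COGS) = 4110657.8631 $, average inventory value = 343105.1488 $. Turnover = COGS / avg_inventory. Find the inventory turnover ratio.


Turnover = 4110657.8631 / 343105.1488 = 11.9808

11.9808


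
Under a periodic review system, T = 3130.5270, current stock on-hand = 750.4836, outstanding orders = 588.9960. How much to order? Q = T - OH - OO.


Inventory position = OH + OO = 750.4836 + 588.9960 = 1339.4796
Q = 3130.5270 - 1339.4796 = 1791.0474

1791.0474 units


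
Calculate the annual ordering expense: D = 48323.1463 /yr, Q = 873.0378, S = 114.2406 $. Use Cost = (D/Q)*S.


Number of orders = D/Q = 55.3506
Cost = 55.3506 * 114.2406 = 6323.2832

6323.2832 $/yr


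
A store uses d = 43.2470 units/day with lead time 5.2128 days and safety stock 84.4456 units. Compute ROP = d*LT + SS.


d*LT = 43.2470 * 5.2128 = 225.4380
ROP = 225.4380 + 84.4456 = 309.8836

309.8836 units


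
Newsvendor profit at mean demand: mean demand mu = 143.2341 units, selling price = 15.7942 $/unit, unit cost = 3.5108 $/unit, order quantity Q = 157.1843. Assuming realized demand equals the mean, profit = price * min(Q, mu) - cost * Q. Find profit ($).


Sales at mu = min(157.1843, 143.2341) = 143.2341
Revenue = 15.7942 * 143.2341 = 2262.2680
Total cost = 3.5108 * 157.1843 = 551.8426
Profit = 2262.2680 - 551.8426 = 1710.4254

1710.4254 $


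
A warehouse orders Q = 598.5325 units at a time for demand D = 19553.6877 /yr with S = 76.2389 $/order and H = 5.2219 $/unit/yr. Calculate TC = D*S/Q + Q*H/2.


Ordering cost = D*S/Q = 2490.6779
Holding cost = Q*H/2 = 1562.7384
TC = 2490.6779 + 1562.7384 = 4053.4163

4053.4163 $/yr


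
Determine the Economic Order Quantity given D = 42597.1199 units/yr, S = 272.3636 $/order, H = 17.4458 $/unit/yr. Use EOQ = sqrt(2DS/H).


2*D*S = 2 * 42597.1199 * 272.3636 = 23203809.8512
2*D*S/H = 1330051.3505
EOQ = sqrt(1330051.3505) = 1153.2785

1153.2785 units


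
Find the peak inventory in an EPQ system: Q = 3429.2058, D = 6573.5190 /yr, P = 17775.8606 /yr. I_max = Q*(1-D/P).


D/P = 0.3698
1 - D/P = 0.6302
I_max = 3429.2058 * 0.6302 = 2161.0844

2161.0844 units


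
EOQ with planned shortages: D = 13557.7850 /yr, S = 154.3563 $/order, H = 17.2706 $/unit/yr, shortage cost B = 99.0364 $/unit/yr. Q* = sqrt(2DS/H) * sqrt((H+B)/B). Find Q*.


sqrt(2DS/H) = 492.2864
sqrt((H+B)/B) = 1.0837
Q* = 492.2864 * 1.0837 = 533.4864

533.4864 units


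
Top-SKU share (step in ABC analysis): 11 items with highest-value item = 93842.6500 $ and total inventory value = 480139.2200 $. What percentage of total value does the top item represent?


Top item = 93842.6500
Total = 480139.2200
Percentage = 93842.6500 / 480139.2200 * 100 = 19.5449

19.5449%


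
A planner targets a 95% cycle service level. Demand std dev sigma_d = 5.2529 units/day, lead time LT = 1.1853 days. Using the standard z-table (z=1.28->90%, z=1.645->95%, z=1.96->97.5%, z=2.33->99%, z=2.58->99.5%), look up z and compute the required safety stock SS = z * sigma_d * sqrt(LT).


From the table, SL = 95% corresponds to z = 1.645
sqrt(LT) = sqrt(1.1853) = 1.0887
SS = 1.645 * 5.2529 * 1.0887 = 9.4076

9.4076 units


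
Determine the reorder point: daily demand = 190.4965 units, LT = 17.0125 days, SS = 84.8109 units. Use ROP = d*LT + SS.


d*LT = 190.4965 * 17.0125 = 3240.8217
ROP = 3240.8217 + 84.8109 = 3325.6326

3325.6326 units


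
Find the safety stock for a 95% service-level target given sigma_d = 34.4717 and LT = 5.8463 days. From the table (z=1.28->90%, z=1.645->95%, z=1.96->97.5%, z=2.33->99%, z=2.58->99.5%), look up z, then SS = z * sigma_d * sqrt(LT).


From the table, SL = 95% corresponds to z = 1.645
sqrt(LT) = sqrt(5.8463) = 2.4179
SS = 1.645 * 34.4717 * 2.4179 = 137.1100

137.1100 units


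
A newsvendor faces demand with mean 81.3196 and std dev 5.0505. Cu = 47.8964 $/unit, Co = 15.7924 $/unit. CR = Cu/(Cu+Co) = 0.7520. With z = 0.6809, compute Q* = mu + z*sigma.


CR = Cu/(Cu+Co) = 47.8964/(47.8964+15.7924) = 0.7520
z = 0.6809
Q* = 81.3196 + 0.6809 * 5.0505 = 84.7585

84.7585 units


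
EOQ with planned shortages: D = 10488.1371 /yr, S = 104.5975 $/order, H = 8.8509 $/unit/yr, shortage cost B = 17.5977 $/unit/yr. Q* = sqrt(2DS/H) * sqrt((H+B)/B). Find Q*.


sqrt(2DS/H) = 497.8874
sqrt((H+B)/B) = 1.2260
Q* = 497.8874 * 1.2260 = 610.3859

610.3859 units


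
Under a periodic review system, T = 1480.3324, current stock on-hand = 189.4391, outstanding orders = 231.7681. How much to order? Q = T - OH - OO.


Inventory position = OH + OO = 189.4391 + 231.7681 = 421.2072
Q = 1480.3324 - 421.2072 = 1059.1252

1059.1252 units


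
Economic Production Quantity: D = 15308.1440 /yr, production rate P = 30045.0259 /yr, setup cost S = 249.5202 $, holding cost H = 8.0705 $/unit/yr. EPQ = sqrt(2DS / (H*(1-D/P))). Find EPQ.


1 - D/P = 1 - 0.5095 = 0.4905
H*(1-D/P) = 3.9585
2DS = 7639382.3050
EPQ = sqrt(1929855.4563) = 1389.1924

1389.1924 units


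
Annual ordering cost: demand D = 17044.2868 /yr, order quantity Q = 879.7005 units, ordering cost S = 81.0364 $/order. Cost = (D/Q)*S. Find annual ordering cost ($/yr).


Number of orders = D/Q = 19.3751
Cost = 19.3751 * 81.0364 = 1570.0885

1570.0885 $/yr


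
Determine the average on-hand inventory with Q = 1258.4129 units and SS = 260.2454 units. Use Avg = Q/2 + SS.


Q/2 = 629.2065
Avg = 629.2065 + 260.2454 = 889.4519

889.4519 units


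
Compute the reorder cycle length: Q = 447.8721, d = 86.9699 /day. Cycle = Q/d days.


Cycle = 447.8721 / 86.9699 = 5.1497

5.1497 days


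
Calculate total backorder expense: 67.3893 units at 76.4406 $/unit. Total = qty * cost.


Total = 67.3893 * 76.4406 = 5151.2785

5151.2785 $


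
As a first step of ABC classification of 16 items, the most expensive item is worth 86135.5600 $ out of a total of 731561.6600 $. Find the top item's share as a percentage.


Top item = 86135.5600
Total = 731561.6600
Percentage = 86135.5600 / 731561.6600 * 100 = 11.7742

11.7742%


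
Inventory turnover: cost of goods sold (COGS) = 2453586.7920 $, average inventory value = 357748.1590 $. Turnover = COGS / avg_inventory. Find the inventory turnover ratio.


Turnover = 2453586.7920 / 357748.1590 = 6.8584

6.8584


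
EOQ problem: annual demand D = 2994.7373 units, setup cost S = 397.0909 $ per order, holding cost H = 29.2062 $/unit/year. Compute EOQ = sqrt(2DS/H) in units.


2*D*S = 2 * 2994.7373 * 397.0909 = 2378365.8594
2*D*S/H = 81433.5949
EOQ = sqrt(81433.5949) = 285.3657

285.3657 units


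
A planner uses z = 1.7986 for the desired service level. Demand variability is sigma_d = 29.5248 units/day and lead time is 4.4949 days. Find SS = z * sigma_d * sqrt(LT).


sqrt(LT) = sqrt(4.4949) = 2.1201
SS = 1.7986 * 29.5248 * 2.1201 = 112.5853

112.5853 units


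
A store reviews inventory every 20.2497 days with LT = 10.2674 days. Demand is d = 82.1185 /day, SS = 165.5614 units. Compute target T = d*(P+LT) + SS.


P + LT = 30.5171
d*(P+LT) = 82.1185 * 30.5171 = 2506.0185
T = 2506.0185 + 165.5614 = 2671.5799

2671.5799 units


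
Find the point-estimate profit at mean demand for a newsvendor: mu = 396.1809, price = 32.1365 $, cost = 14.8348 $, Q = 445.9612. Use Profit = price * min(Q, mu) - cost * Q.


Sales at mu = min(445.9612, 396.1809) = 396.1809
Revenue = 32.1365 * 396.1809 = 12731.8675
Total cost = 14.8348 * 445.9612 = 6615.7452
Profit = 12731.8675 - 6615.7452 = 6116.1223

6116.1223 $


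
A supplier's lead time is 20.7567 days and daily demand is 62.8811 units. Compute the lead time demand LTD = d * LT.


LTD = 62.8811 * 20.7567 = 1305.2041

1305.2041 units


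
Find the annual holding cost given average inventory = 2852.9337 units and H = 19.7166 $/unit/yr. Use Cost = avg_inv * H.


Cost = 2852.9337 * 19.7166 = 56250.1526

56250.1526 $/yr


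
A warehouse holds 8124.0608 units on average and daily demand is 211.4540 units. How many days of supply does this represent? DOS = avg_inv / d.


DOS = 8124.0608 / 211.4540 = 38.4200

38.4200 days


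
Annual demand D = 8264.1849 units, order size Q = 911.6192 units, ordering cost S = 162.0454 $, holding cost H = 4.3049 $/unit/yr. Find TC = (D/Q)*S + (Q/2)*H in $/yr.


Ordering cost = D*S/Q = 1469.0050
Holding cost = Q*H/2 = 1962.2147
TC = 1469.0050 + 1962.2147 = 3431.2197

3431.2197 $/yr


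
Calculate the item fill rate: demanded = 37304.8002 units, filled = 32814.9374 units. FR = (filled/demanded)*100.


FR = 32814.9374 / 37304.8002 * 100 = 87.9644

87.9644%


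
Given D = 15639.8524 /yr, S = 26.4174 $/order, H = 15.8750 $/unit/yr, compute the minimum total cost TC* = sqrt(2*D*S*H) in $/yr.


2*D*S*H = 13117964.5181
TC* = sqrt(13117964.5181) = 3621.8731

3621.8731 $/yr


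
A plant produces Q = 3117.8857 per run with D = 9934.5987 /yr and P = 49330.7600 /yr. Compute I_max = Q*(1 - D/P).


D/P = 0.2014
1 - D/P = 0.7986
I_max = 3117.8857 * 0.7986 = 2489.9825

2489.9825 units


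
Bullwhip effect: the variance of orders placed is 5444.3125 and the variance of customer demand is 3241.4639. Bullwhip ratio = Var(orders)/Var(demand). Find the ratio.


BW = 5444.3125 / 3241.4639 = 1.6796

1.6796


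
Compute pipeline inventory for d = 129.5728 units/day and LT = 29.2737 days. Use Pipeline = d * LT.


Pipeline = 129.5728 * 29.2737 = 3793.0753

3793.0753 units


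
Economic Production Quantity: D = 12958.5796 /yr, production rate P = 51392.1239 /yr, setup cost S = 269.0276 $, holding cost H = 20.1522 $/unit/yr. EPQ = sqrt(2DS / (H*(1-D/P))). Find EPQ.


1 - D/P = 1 - 0.2522 = 0.7478
H*(1-D/P) = 15.0708
2DS = 6972431.1384
EPQ = sqrt(462645.0277) = 680.1801

680.1801 units


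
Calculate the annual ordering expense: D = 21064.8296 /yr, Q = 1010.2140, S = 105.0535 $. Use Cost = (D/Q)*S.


Number of orders = D/Q = 20.8518
Cost = 20.8518 * 105.0535 = 2190.5597

2190.5597 $/yr


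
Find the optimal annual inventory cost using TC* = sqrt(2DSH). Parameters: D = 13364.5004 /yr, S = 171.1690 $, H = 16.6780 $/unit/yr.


2*D*S*H = 76304790.9641
TC* = sqrt(76304790.9641) = 8735.2614

8735.2614 $/yr


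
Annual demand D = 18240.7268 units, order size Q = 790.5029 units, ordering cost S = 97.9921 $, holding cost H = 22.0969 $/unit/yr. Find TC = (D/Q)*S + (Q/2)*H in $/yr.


Ordering cost = D*S/Q = 2261.1519
Holding cost = Q*H/2 = 8733.8318
TC = 2261.1519 + 8733.8318 = 10994.9837

10994.9837 $/yr


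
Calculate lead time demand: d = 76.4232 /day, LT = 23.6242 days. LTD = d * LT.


LTD = 76.4232 * 23.6242 = 1805.4370

1805.4370 units


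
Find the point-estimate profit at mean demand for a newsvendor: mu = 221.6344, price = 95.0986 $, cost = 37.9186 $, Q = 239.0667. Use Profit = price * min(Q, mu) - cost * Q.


Sales at mu = min(239.0667, 221.6344) = 221.6344
Revenue = 95.0986 * 221.6344 = 21077.1212
Total cost = 37.9186 * 239.0667 = 9065.0746
Profit = 21077.1212 - 9065.0746 = 12012.0466

12012.0466 $


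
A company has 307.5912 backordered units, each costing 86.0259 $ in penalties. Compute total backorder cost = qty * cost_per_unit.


Total = 307.5912 * 86.0259 = 26460.8098

26460.8098 $


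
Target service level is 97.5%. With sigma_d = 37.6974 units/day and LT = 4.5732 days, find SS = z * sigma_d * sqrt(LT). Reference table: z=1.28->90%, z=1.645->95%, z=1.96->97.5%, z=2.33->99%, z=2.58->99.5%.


From the table, SL = 97.5% corresponds to z = 1.96
sqrt(LT) = sqrt(4.5732) = 2.1385
SS = 1.96 * 37.6974 * 2.1385 = 158.0075

158.0075 units


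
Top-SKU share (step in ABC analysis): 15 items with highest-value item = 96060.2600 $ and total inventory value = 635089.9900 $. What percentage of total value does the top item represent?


Top item = 96060.2600
Total = 635089.9900
Percentage = 96060.2600 / 635089.9900 * 100 = 15.1255

15.1255%


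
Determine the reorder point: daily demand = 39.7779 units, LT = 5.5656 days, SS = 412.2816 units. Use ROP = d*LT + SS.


d*LT = 39.7779 * 5.5656 = 221.3879
ROP = 221.3879 + 412.2816 = 633.6695

633.6695 units


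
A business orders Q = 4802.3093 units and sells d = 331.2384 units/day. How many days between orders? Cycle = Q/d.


Cycle = 4802.3093 / 331.2384 = 14.4980

14.4980 days


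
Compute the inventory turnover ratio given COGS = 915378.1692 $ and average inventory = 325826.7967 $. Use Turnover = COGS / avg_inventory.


Turnover = 915378.1692 / 325826.7967 = 2.8094

2.8094


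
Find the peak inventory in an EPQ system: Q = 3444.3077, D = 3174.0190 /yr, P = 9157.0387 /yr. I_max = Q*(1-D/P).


D/P = 0.3466
1 - D/P = 0.6534
I_max = 3444.3077 * 0.6534 = 2250.4394

2250.4394 units


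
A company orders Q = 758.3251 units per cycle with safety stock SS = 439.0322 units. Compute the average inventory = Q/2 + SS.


Q/2 = 379.1626
Avg = 379.1626 + 439.0322 = 818.1947

818.1947 units


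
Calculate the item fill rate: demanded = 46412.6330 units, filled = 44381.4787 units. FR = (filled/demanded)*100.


FR = 44381.4787 / 46412.6330 * 100 = 95.6237

95.6237%


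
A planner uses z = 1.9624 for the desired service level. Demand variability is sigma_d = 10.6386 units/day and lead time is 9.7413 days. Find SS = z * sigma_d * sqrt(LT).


sqrt(LT) = sqrt(9.7413) = 3.1211
SS = 1.9624 * 10.6386 * 3.1211 = 65.1599

65.1599 units


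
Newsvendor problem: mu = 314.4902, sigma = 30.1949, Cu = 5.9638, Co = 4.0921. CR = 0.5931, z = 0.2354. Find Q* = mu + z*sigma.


CR = Cu/(Cu+Co) = 5.9638/(5.9638+4.0921) = 0.5931
z = 0.2354
Q* = 314.4902 + 0.2354 * 30.1949 = 321.5981

321.5981 units


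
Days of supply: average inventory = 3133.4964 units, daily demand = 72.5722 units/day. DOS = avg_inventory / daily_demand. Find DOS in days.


DOS = 3133.4964 / 72.5722 = 43.1776

43.1776 days


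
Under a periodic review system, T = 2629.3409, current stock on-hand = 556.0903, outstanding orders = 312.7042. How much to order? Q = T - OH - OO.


Inventory position = OH + OO = 556.0903 + 312.7042 = 868.7945
Q = 2629.3409 - 868.7945 = 1760.5464

1760.5464 units


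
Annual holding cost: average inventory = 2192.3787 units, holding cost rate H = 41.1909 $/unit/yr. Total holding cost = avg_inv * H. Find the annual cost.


Cost = 2192.3787 * 41.1909 = 90306.0518

90306.0518 $/yr


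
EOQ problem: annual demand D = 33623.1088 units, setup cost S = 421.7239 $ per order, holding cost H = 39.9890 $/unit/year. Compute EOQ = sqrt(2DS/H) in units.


2*D*S = 2 * 33623.1088 * 421.7239 = 28359337.1465
2*D*S/H = 709178.4527
EOQ = sqrt(709178.4527) = 842.1273

842.1273 units


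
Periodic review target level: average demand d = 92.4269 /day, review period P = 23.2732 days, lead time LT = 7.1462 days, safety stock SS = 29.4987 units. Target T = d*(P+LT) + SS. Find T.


P + LT = 30.4194
d*(P+LT) = 92.4269 * 30.4194 = 2811.5708
T = 2811.5708 + 29.4987 = 2841.0695

2841.0695 units


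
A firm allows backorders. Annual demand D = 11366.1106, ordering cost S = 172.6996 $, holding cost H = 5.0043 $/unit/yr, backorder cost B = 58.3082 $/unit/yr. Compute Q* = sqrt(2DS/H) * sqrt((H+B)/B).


sqrt(2DS/H) = 885.7169
sqrt((H+B)/B) = 1.0420
Q* = 885.7169 * 1.0420 = 922.9429

922.9429 units


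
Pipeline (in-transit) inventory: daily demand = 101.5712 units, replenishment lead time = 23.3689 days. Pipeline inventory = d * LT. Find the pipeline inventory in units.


Pipeline = 101.5712 * 23.3689 = 2373.6072

2373.6072 units


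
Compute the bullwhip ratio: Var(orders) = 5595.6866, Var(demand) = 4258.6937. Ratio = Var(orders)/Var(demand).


BW = 5595.6866 / 4258.6937 = 1.3139

1.3139


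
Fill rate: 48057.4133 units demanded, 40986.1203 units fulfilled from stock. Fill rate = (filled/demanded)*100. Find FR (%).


FR = 40986.1203 / 48057.4133 * 100 = 85.2857

85.2857%


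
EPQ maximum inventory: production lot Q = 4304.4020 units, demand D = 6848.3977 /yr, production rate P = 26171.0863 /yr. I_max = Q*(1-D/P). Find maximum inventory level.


D/P = 0.2617
1 - D/P = 0.7383
I_max = 4304.4020 * 0.7383 = 3178.0347

3178.0347 units


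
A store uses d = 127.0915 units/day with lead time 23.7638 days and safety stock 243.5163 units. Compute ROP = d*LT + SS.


d*LT = 127.0915 * 23.7638 = 3020.1770
ROP = 3020.1770 + 243.5163 = 3263.6933

3263.6933 units


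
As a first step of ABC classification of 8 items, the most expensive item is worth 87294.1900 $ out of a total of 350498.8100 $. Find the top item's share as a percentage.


Top item = 87294.1900
Total = 350498.8100
Percentage = 87294.1900 / 350498.8100 * 100 = 24.9057

24.9057%


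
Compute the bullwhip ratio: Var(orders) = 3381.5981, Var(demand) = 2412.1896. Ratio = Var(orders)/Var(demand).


BW = 3381.5981 / 2412.1896 = 1.4019

1.4019


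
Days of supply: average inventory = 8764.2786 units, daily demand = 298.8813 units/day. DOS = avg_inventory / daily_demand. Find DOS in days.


DOS = 8764.2786 / 298.8813 = 29.3236

29.3236 days


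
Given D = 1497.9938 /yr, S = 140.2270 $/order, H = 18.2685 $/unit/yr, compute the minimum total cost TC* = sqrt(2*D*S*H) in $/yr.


2*D*S*H = 7674932.1352
TC* = sqrt(7674932.1352) = 2770.3668

2770.3668 $/yr


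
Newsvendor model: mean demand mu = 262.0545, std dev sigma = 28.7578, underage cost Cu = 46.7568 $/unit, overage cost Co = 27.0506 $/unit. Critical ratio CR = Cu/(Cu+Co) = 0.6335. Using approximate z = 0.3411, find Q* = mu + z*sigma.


CR = Cu/(Cu+Co) = 46.7568/(46.7568+27.0506) = 0.6335
z = 0.3411
Q* = 262.0545 + 0.3411 * 28.7578 = 271.8638

271.8638 units


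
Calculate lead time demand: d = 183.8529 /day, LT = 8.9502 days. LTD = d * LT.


LTD = 183.8529 * 8.9502 = 1645.5202

1645.5202 units


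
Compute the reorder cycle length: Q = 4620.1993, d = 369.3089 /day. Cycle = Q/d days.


Cycle = 4620.1993 / 369.3089 = 12.5104

12.5104 days


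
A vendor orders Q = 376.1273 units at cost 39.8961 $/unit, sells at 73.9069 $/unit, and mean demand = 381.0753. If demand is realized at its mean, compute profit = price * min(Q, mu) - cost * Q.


Sales at mu = min(376.1273, 381.0753) = 376.1273
Revenue = 73.9069 * 376.1273 = 27798.4027
Total cost = 39.8961 * 376.1273 = 15006.0124
Profit = 27798.4027 - 15006.0124 = 12792.3904

12792.3904 $


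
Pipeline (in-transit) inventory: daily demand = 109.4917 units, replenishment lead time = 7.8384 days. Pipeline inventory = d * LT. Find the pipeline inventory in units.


Pipeline = 109.4917 * 7.8384 = 858.2397

858.2397 units


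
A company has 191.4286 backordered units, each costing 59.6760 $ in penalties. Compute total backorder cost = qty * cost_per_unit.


Total = 191.4286 * 59.6760 = 11423.6931

11423.6931 $


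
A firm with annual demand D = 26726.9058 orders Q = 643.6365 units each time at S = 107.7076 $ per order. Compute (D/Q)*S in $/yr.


Number of orders = D/Q = 41.5248
Cost = 41.5248 * 107.7076 = 4472.5414

4472.5414 $/yr


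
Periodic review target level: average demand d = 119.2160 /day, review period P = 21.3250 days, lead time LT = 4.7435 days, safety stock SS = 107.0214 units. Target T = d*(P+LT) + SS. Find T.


P + LT = 26.0685
d*(P+LT) = 119.2160 * 26.0685 = 3107.7823
T = 3107.7823 + 107.0214 = 3214.8037

3214.8037 units


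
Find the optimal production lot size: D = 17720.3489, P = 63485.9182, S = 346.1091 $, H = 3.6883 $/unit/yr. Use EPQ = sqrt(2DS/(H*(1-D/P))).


1 - D/P = 1 - 0.2791 = 0.7209
H*(1-D/P) = 2.6588
2DS = 12266348.0189
EPQ = sqrt(4613468.7132) = 2147.8987

2147.8987 units


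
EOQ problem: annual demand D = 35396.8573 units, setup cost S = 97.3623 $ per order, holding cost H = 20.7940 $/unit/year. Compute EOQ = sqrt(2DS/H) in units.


2*D*S = 2 * 35396.8573 * 97.3623 = 6892638.8790
2*D*S/H = 331472.4862
EOQ = sqrt(331472.4862) = 575.7365

575.7365 units


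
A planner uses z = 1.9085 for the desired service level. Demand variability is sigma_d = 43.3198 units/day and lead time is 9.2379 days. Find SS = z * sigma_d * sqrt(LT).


sqrt(LT) = sqrt(9.2379) = 3.0394
SS = 1.9085 * 43.3198 * 3.0394 = 251.2842

251.2842 units


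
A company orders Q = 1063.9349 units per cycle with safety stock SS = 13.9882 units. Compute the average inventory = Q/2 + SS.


Q/2 = 531.9674
Avg = 531.9674 + 13.9882 = 545.9556

545.9556 units


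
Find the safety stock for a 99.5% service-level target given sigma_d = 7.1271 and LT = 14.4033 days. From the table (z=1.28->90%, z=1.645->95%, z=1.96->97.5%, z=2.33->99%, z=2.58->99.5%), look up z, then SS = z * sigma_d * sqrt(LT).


From the table, SL = 99.5% corresponds to z = 2.58
sqrt(LT) = sqrt(14.4033) = 3.7952
SS = 2.58 * 7.1271 * 3.7952 = 69.7852

69.7852 units


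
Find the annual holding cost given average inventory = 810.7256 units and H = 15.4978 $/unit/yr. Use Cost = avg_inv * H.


Cost = 810.7256 * 15.4978 = 12564.4632

12564.4632 $/yr


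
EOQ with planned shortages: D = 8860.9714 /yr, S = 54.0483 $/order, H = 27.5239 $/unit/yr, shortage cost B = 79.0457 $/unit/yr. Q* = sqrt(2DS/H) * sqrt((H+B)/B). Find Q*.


sqrt(2DS/H) = 186.5485
sqrt((H+B)/B) = 1.1611
Q* = 186.5485 * 1.1611 = 216.6054

216.6054 units


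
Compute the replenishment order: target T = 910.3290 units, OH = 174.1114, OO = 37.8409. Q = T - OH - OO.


Inventory position = OH + OO = 174.1114 + 37.8409 = 211.9523
Q = 910.3290 - 211.9523 = 698.3767

698.3767 units


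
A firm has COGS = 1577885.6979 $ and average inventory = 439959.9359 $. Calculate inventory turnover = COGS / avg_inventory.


Turnover = 1577885.6979 / 439959.9359 = 3.5864

3.5864


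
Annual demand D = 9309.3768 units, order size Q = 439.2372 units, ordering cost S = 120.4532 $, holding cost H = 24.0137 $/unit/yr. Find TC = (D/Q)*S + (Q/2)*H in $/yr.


Ordering cost = D*S/Q = 2552.9355
Holding cost = Q*H/2 = 5273.8552
TC = 2552.9355 + 5273.8552 = 7826.7906

7826.7906 $/yr


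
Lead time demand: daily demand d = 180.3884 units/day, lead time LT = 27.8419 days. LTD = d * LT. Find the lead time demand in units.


LTD = 180.3884 * 27.8419 = 5022.3558

5022.3558 units


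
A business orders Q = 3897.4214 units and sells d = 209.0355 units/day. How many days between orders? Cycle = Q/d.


Cycle = 3897.4214 / 209.0355 = 18.6448

18.6448 days


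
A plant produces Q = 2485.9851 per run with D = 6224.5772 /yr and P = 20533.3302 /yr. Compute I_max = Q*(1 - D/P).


D/P = 0.3031
1 - D/P = 0.6969
I_max = 2485.9851 * 0.6969 = 1732.3710

1732.3710 units


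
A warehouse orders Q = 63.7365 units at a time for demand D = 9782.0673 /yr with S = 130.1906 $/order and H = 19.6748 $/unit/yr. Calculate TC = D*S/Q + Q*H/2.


Ordering cost = D*S/Q = 19981.2229
Holding cost = Q*H/2 = 627.0014
TC = 19981.2229 + 627.0014 = 20608.2243

20608.2243 $/yr


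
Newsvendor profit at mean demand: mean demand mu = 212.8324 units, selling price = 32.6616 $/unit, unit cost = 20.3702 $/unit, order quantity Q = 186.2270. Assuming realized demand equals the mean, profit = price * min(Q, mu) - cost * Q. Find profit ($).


Sales at mu = min(186.2270, 212.8324) = 186.2270
Revenue = 32.6616 * 186.2270 = 6082.4718
Total cost = 20.3702 * 186.2270 = 3793.4812
Profit = 6082.4718 - 3793.4812 = 2288.9905

2288.9905 $


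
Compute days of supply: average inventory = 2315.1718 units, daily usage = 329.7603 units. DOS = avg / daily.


DOS = 2315.1718 / 329.7603 = 7.0208

7.0208 days


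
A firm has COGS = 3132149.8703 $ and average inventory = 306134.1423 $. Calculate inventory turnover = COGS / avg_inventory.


Turnover = 3132149.8703 / 306134.1423 = 10.2313

10.2313


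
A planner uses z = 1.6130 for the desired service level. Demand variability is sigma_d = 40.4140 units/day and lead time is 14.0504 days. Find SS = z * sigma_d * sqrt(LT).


sqrt(LT) = sqrt(14.0504) = 3.7484
SS = 1.6130 * 40.4140 * 3.7484 = 244.3490

244.3490 units


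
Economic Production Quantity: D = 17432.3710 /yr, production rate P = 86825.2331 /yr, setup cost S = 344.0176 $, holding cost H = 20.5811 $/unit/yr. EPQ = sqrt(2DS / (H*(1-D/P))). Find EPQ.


1 - D/P = 1 - 0.2008 = 0.7992
H*(1-D/P) = 16.4489
2DS = 11994084.8675
EPQ = sqrt(729171.5111) = 853.9154

853.9154 units


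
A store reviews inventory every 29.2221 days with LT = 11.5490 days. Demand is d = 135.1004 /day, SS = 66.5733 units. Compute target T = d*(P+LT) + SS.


P + LT = 40.7711
d*(P+LT) = 135.1004 * 40.7711 = 5508.1919
T = 5508.1919 + 66.5733 = 5574.7652

5574.7652 units


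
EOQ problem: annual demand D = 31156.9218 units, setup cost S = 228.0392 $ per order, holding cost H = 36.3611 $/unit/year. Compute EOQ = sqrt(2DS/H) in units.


2*D*S = 2 * 31156.9218 * 228.0392 = 14209999.0435
2*D*S/H = 390802.2322
EOQ = sqrt(390802.2322) = 625.1418

625.1418 units


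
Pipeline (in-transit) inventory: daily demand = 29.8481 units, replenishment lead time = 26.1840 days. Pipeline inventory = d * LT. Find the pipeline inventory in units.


Pipeline = 29.8481 * 26.1840 = 781.5427

781.5427 units


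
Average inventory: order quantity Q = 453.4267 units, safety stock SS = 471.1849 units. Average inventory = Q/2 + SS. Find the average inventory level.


Q/2 = 226.7133
Avg = 226.7133 + 471.1849 = 697.8982

697.8982 units


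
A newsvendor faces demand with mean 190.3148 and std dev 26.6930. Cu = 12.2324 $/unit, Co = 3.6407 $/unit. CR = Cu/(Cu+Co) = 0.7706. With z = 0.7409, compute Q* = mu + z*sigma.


CR = Cu/(Cu+Co) = 12.2324/(12.2324+3.6407) = 0.7706
z = 0.7409
Q* = 190.3148 + 0.7409 * 26.6930 = 210.0916

210.0916 units


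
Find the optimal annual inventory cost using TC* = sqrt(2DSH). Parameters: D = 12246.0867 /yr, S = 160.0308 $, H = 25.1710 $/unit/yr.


2*D*S*H = 98657787.4331
TC* = sqrt(98657787.4331) = 9932.6627

9932.6627 $/yr


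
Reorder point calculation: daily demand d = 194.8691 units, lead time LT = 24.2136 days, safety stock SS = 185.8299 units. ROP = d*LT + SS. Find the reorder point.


d*LT = 194.8691 * 24.2136 = 4718.4824
ROP = 4718.4824 + 185.8299 = 4904.3123

4904.3123 units


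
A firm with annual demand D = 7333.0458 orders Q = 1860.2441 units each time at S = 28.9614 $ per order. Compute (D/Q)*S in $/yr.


Number of orders = D/Q = 3.9420
Cost = 3.9420 * 28.9614 = 114.1653

114.1653 $/yr


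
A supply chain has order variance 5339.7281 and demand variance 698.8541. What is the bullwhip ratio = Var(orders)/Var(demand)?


BW = 5339.7281 / 698.8541 = 7.6407

7.6407


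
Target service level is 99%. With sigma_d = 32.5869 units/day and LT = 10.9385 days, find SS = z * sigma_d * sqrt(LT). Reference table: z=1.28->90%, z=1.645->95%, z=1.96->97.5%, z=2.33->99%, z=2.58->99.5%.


From the table, SL = 99% corresponds to z = 2.33
sqrt(LT) = sqrt(10.9385) = 3.3073
SS = 2.33 * 32.5869 * 3.3073 = 251.1180

251.1180 units


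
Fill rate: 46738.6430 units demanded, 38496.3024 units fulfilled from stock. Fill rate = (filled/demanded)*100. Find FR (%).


FR = 38496.3024 / 46738.6430 * 100 = 82.3650

82.3650%


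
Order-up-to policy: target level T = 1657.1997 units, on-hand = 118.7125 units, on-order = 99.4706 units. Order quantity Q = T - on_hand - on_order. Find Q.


Inventory position = OH + OO = 118.7125 + 99.4706 = 218.1831
Q = 1657.1997 - 218.1831 = 1439.0166

1439.0166 units


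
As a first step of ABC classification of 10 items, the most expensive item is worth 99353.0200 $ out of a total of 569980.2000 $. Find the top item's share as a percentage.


Top item = 99353.0200
Total = 569980.2000
Percentage = 99353.0200 / 569980.2000 * 100 = 17.4310

17.4310%


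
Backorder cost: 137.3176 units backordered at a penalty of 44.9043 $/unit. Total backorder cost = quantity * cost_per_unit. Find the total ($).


Total = 137.3176 * 44.9043 = 6166.1507

6166.1507 $


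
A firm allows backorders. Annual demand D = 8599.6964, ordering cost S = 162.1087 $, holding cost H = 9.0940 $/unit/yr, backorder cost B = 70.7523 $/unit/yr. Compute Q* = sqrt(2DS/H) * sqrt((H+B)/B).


sqrt(2DS/H) = 553.7098
sqrt((H+B)/B) = 1.0623
Q* = 553.7098 * 1.0623 = 588.2194

588.2194 units


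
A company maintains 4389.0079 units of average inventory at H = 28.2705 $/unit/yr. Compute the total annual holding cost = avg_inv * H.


Cost = 4389.0079 * 28.2705 = 124079.4478

124079.4478 $/yr


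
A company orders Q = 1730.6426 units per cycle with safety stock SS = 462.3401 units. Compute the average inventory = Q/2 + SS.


Q/2 = 865.3213
Avg = 865.3213 + 462.3401 = 1327.6614

1327.6614 units


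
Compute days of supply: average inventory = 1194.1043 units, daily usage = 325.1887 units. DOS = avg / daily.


DOS = 1194.1043 / 325.1887 = 3.6720

3.6720 days


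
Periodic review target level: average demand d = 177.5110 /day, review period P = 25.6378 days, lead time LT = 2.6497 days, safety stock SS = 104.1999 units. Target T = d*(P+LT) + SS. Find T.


P + LT = 28.2875
d*(P+LT) = 177.5110 * 28.2875 = 5021.3424
T = 5021.3424 + 104.1999 = 5125.5423

5125.5423 units


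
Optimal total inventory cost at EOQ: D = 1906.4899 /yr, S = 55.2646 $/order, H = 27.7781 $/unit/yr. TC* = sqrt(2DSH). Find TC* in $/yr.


2*D*S*H = 5853479.1067
TC* = sqrt(5853479.1067) = 2419.3964

2419.3964 $/yr


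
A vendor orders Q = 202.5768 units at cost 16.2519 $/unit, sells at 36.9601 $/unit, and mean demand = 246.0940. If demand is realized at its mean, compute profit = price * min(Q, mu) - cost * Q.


Sales at mu = min(202.5768, 246.0940) = 202.5768
Revenue = 36.9601 * 202.5768 = 7487.2588
Total cost = 16.2519 * 202.5768 = 3292.2579
Profit = 7487.2588 - 3292.2579 = 4195.0009

4195.0009 $


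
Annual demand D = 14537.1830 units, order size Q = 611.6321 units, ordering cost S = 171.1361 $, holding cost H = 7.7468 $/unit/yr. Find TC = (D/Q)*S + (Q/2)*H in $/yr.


Ordering cost = D*S/Q = 4067.5380
Holding cost = Q*H/2 = 2369.0958
TC = 4067.5380 + 2369.0958 = 6436.6338

6436.6338 $/yr


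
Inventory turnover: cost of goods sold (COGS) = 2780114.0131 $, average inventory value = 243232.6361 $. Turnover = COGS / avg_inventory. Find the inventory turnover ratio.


Turnover = 2780114.0131 / 243232.6361 = 11.4299

11.4299


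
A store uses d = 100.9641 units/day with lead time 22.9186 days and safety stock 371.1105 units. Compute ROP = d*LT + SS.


d*LT = 100.9641 * 22.9186 = 2313.9558
ROP = 2313.9558 + 371.1105 = 2685.0663

2685.0663 units


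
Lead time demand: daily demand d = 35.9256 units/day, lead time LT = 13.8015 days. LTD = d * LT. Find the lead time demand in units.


LTD = 35.9256 * 13.8015 = 495.8272

495.8272 units


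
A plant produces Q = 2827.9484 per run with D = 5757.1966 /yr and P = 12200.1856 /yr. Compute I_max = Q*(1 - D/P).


D/P = 0.4719
1 - D/P = 0.5281
I_max = 2827.9484 * 0.5281 = 1493.4560

1493.4560 units


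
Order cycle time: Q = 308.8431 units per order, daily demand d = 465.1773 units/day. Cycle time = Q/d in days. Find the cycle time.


Cycle = 308.8431 / 465.1773 = 0.6639

0.6639 days


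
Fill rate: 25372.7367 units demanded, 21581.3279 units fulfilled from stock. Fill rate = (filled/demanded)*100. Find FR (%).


FR = 21581.3279 / 25372.7367 * 100 = 85.0572

85.0572%


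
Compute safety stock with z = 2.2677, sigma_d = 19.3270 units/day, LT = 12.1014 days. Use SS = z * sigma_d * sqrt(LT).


sqrt(LT) = sqrt(12.1014) = 3.4787
SS = 2.2677 * 19.3270 * 3.4787 = 152.4642

152.4642 units


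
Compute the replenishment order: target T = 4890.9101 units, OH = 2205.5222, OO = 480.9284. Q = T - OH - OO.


Inventory position = OH + OO = 2205.5222 + 480.9284 = 2686.4506
Q = 4890.9101 - 2686.4506 = 2204.4595

2204.4595 units


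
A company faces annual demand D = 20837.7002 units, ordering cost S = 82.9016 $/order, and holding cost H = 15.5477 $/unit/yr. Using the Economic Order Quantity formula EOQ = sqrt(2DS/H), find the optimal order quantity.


2*D*S = 2 * 20837.7002 * 82.9016 = 3454957.3738
2*D*S/H = 222216.6220
EOQ = sqrt(222216.6220) = 471.3986

471.3986 units


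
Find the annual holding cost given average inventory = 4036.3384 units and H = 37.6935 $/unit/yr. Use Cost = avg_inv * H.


Cost = 4036.3384 * 37.6935 = 152143.7215

152143.7215 $/yr


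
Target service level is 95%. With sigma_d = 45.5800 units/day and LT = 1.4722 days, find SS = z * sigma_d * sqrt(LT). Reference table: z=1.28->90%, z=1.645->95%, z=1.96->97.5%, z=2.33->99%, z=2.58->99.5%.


From the table, SL = 95% corresponds to z = 1.645
sqrt(LT) = sqrt(1.4722) = 1.2133
SS = 1.645 * 45.5800 * 1.2133 = 90.9753

90.9753 units


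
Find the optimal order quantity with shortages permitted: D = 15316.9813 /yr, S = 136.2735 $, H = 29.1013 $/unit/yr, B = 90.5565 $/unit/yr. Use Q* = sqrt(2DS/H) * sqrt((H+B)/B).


sqrt(2DS/H) = 378.7487
sqrt((H+B)/B) = 1.1495
Q* = 378.7487 * 1.1495 = 435.3733

435.3733 units


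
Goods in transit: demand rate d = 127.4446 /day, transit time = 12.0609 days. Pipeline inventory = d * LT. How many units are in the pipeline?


Pipeline = 127.4446 * 12.0609 = 1537.0966

1537.0966 units


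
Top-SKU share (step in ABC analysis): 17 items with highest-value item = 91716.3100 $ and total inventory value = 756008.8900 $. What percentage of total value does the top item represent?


Top item = 91716.3100
Total = 756008.8900
Percentage = 91716.3100 / 756008.8900 * 100 = 12.1316

12.1316%


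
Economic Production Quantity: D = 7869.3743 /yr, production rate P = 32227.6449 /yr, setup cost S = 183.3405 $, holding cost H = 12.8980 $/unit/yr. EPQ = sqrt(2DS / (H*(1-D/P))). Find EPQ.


1 - D/P = 1 - 0.2442 = 0.7558
H*(1-D/P) = 9.7486
2DS = 2885550.0377
EPQ = sqrt(295997.7133) = 544.0567

544.0567 units


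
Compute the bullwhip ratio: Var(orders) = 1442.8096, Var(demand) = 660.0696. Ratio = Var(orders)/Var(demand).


BW = 1442.8096 / 660.0696 = 2.1858

2.1858


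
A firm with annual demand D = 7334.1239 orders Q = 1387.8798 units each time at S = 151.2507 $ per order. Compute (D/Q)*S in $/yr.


Number of orders = D/Q = 5.2844
Cost = 5.2844 * 151.2507 = 799.2705

799.2705 $/yr


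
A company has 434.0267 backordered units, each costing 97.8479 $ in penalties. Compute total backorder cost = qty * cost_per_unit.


Total = 434.0267 * 97.8479 = 42468.6011

42468.6011 $


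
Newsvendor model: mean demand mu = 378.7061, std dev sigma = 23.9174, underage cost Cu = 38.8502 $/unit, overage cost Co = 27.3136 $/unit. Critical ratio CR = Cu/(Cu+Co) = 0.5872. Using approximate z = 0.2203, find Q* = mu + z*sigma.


CR = Cu/(Cu+Co) = 38.8502/(38.8502+27.3136) = 0.5872
z = 0.2203
Q* = 378.7061 + 0.2203 * 23.9174 = 383.9751

383.9751 units
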